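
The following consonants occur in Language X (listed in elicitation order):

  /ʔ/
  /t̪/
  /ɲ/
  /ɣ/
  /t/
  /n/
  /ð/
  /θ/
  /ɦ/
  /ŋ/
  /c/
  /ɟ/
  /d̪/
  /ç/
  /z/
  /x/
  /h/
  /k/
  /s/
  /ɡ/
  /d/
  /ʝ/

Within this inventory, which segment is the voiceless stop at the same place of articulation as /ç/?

/c/

/ç/ is a voiceless palatal fricative.
The voiceless stop at the same place is a voiceless palatal stop — in this inventory, /c/.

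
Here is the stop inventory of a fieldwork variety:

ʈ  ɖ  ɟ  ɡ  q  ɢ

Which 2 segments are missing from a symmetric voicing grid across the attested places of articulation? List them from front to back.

retroflex: voiceless /ʈ/, voiced /ɖ/.
palatal: voiceless —, voiced /ɟ/.
velar: voiceless —, voiced /ɡ/.
uvular: voiceless /q/, voiced /ɢ/.
Gaps, from front to back: palatal lacks voiceless (/c/); velar lacks voiceless (/k/).

/c/, /k/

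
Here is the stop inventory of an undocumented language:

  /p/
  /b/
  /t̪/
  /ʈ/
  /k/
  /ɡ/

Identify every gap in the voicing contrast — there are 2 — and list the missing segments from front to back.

place of articulation  voiceless  voiced  
bilabial          p         b       
dental            t̪        —       
retroflex         ʈ         —       
velar             k         ɡ       
Gaps, from front to back: dental lacks voiced (/d̪/); retroflex lacks voiced (/ɖ/).

/d̪/, /ɖ/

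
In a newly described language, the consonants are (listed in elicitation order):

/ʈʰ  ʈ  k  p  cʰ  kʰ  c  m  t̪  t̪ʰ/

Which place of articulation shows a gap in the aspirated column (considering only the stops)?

Plain: /p/ (bilabial), /t̪/ (dental), /ʈ/ (retroflex), /c/ (palatal), /k/ (velar).
Aspirated: /t̪ʰ/ (dental), /ʈʰ/ (retroflex), /cʰ/ (palatal), /kʰ/ (velar).
Every place of articulation has an aspirated member except bilabial, where /pʰ/ would be expected.

bilabial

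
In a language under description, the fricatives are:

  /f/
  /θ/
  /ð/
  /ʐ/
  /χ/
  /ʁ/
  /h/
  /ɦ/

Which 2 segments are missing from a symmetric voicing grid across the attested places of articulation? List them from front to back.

/v/, /ʂ/

labiodental: voiceless /f/, voiced —.
dental: voiceless /θ/, voiced /ð/.
retroflex: voiceless —, voiced /ʐ/.
uvular: voiceless /χ/, voiced /ʁ/.
glottal: voiceless /h/, voiced /ɦ/.
Gaps, from front to back: labiodental lacks voiced (/v/); retroflex lacks voiceless (/ʂ/).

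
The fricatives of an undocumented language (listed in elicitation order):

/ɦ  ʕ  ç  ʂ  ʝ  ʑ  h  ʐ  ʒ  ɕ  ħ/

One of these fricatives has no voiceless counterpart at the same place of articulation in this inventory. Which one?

Retroflex: /ʂ/ ~ /ʐ/
Alveolo-palatal: /ɕ/ ~ /ʑ/
Palatal: /ç/ ~ /ʝ/
Pharyngeal: /ħ/ ~ /ʕ/
Glottal: /h/ ~ /ɦ/
Postalveolar: only /ʒ/ (voiced); no voiceless partner.
So /ʒ/ is the unpaired segment.

/ʒ/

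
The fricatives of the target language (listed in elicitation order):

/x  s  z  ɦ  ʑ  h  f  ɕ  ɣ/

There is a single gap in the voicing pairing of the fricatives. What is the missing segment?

/v/

place of articulation  voiceless  voiced  
labiodental       f         —       
alveolar          s         z       
alveolo-palatal   ɕ         ʑ       
velar             x         ɣ       
glottal           h         ɦ       
The labiodental row has no voiced member, so the gap is the voiced labiodental fricative /v/.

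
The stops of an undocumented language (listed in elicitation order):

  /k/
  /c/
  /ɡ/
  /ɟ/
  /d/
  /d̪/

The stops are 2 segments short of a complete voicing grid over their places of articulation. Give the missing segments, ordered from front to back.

Voiceless: /c/ (palatal), /k/ (velar).
Voiced: /d̪/ (dental), /d/ (alveolar), /ɟ/ (palatal), /ɡ/ (velar).
Gaps, from front to back: dental lacks voiceless (/t̪/); alveolar lacks voiceless (/t/).

/t̪/, /t/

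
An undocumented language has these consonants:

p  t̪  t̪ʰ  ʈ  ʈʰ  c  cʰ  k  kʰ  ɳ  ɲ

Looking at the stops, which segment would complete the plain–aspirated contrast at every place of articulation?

/pʰ/

place of articulation  plain     aspirated
bilabial          p         —       
dental            t̪        t̪ʰ     
retroflex         ʈ         ʈʰ      
palatal           c         cʰ      
velar             k         kʰ      
The bilabial row has no aspirated member, so the gap is the aspirated bilabial stop /pʰ/.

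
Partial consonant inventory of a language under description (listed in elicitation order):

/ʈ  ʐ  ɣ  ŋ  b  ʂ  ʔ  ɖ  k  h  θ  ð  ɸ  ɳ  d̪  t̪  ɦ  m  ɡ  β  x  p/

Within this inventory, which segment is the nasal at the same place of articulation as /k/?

/ŋ/

/k/ is a voiceless velar stop.
The nasal at the same place is a velar nasal — in this inventory, /ŋ/.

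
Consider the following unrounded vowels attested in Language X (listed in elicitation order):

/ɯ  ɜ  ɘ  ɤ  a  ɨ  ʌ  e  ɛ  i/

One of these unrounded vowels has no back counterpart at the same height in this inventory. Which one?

High: /i/ ~ /ɨ/ ~ /ɯ/
High-mid: /e/ ~ /ɘ/ ~ /ɤ/
Low-mid: /ɛ/ ~ /ɜ/ ~ /ʌ/
Low: only /a/ (front); no back partner.
So /a/ is the unpaired segment.

/a/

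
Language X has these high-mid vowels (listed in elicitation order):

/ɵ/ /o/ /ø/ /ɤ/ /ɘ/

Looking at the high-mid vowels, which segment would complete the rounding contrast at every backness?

backness          unrounded  rounded 
front             —         ø       
central           ɘ         ɵ       
back              ɤ         o       
The front row has no unrounded member, so the gap is the front unrounded vowel /e/.

/e/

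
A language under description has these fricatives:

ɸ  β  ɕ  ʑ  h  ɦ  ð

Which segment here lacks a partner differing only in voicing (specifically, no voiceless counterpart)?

Bilabial: /ɸ/ ~ /β/
Alveolo-palatal: /ɕ/ ~ /ʑ/
Glottal: /h/ ~ /ɦ/
Dental: only /ð/ (voiced); no voiceless partner.
So /ð/ is the unpaired segment.

/ð/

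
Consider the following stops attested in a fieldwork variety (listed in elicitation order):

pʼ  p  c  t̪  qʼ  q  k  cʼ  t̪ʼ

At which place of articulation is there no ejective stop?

place of articulation  plain     ejective
bilabial          p         pʼ      
dental            t̪        t̪ʼ     
palatal           c         cʼ      
velar             k         —       
uvular            q         qʼ      
Every place of articulation has an ejective member except velar, where /kʼ/ would be expected.

velar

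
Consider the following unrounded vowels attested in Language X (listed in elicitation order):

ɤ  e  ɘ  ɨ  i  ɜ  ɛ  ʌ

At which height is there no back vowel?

Front: /i/ (high), /e/ (high-mid), /ɛ/ (low-mid).
Central: /ɨ/ (high), /ɘ/ (high-mid), /ɜ/ (low-mid).
Back: /ɤ/ (high-mid), /ʌ/ (low-mid).
Every height has a back member except high, where /ɯ/ would be expected.

high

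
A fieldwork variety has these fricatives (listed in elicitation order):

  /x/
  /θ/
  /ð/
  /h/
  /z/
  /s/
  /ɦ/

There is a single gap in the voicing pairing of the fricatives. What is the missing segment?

/ɣ/

Voiceless: /θ/ (dental), /s/ (alveolar), /x/ (velar), /h/ (glottal).
Voiced: /ð/ (dental), /z/ (alveolar), /ɦ/ (glottal).
The velar row has no voiced member, so the gap is the voiced velar fricative /ɣ/.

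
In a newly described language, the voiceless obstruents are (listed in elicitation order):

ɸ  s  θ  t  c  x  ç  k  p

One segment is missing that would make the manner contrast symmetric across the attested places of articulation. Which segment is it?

place of articulation  stop      fricative
bilabial          p         ɸ       
dental            —         θ       
alveolar          t         s       
palatal           c         ç       
velar             k         x       
The dental row has no stop member, so the gap is the dental stop /t̪/.

/t̪/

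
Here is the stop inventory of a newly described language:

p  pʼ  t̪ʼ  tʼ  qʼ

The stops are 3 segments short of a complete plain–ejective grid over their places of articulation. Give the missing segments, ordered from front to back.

Plain: /p/ (bilabial).
Ejective: /pʼ/ (bilabial), /t̪ʼ/ (dental), /tʼ/ (alveolar), /qʼ/ (uvular).
Gaps, from front to back: dental lacks plain (/t̪/); alveolar lacks plain (/t/); uvular lacks plain (/q/).

/t̪/, /t/, /q/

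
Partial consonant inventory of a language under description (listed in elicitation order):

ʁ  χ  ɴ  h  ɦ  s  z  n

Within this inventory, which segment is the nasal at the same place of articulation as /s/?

/n/

/s/ is a voiceless alveolar fricative.
The nasal at the same place is an alveolar nasal — in this inventory, /n/.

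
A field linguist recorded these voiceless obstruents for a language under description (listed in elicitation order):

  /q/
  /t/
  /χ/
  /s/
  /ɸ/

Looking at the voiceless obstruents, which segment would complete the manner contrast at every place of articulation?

/p/

Stop: /t/ (alveolar), /q/ (uvular).
Fricative: /ɸ/ (bilabial), /s/ (alveolar), /χ/ (uvular).
The bilabial row has no stop member, so the gap is the bilabial stop /p/.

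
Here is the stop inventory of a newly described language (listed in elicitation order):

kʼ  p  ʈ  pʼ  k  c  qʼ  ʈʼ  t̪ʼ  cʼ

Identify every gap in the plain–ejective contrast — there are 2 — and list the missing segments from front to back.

/t̪/, /q/

place of articulation  plain     ejective
bilabial          p         pʼ      
dental            —         t̪ʼ     
retroflex         ʈ         ʈʼ      
palatal           c         cʼ      
velar             k         kʼ      
uvular            —         qʼ      
Gaps, from front to back: dental lacks plain (/t̪/); uvular lacks plain (/q/).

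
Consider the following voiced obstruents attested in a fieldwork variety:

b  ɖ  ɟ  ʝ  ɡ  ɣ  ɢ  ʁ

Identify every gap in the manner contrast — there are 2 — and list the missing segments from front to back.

/β/, /ʐ/

Stop: /b/ (bilabial), /ɖ/ (retroflex), /ɟ/ (palatal), /ɡ/ (velar), /ɢ/ (uvular).
Fricative: /ʝ/ (palatal), /ɣ/ (velar), /ʁ/ (uvular).
Gaps, from front to back: bilabial lacks fricative (/β/); retroflex lacks fricative (/ʐ/).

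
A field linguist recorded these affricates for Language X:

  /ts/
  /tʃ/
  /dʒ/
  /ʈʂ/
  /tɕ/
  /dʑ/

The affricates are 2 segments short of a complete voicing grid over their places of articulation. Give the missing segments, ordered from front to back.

alveolar: voiceless /ts/, voiced —.
postalveolar: voiceless /tʃ/, voiced /dʒ/.
retroflex: voiceless /ʈʂ/, voiced —.
alveolo-palatal: voiceless /tɕ/, voiced /dʑ/.
Gaps, from front to back: alveolar lacks voiced (/dz/); retroflex lacks voiced (/ɖʐ/).

/dz/, /ɖʐ/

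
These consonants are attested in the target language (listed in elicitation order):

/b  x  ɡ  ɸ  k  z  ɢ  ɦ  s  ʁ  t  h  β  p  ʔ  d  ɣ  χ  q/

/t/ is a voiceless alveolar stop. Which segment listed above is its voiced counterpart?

The voiced counterpart is a voiced alveolar stop — in this inventory, /d/.

/d/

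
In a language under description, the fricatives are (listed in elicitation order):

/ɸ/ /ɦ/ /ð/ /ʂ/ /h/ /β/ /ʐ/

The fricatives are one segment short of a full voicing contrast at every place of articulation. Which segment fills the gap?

/θ/

bilabial: voiceless /ɸ/, voiced /β/.
dental: voiceless —, voiced /ð/.
retroflex: voiceless /ʂ/, voiced /ʐ/.
glottal: voiceless /h/, voiced /ɦ/.
The dental row has no voiceless member, so the gap is the voiceless dental fricative /θ/.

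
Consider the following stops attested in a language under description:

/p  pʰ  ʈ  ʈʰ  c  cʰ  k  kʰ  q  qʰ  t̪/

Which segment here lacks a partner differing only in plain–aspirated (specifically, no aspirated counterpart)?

Bilabial: /p/ ~ /pʰ/
Retroflex: /ʈ/ ~ /ʈʰ/
Palatal: /c/ ~ /cʰ/
Velar: /k/ ~ /kʰ/
Uvular: /q/ ~ /qʰ/
Dental: only /t̪/ (plain); no aspirated partner.
So /t̪/ is the unpaired segment.

/t̪/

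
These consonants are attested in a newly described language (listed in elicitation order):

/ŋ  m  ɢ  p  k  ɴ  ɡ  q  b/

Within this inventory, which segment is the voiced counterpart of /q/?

/q/ is a voiceless uvular stop.
The voiced counterpart is a voiced uvular stop — in this inventory, /ɢ/.

/ɢ/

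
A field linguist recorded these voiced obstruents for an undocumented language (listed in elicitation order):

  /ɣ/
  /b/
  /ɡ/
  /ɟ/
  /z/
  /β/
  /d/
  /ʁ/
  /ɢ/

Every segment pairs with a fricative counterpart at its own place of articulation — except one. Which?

Bilabial: /b/ ~ /β/
Alveolar: /d/ ~ /z/
Velar: /ɡ/ ~ /ɣ/
Uvular: /ɢ/ ~ /ʁ/
Palatal: only /ɟ/ (stop); no fricative partner.
So /ɟ/ is the unpaired segment.

/ɟ/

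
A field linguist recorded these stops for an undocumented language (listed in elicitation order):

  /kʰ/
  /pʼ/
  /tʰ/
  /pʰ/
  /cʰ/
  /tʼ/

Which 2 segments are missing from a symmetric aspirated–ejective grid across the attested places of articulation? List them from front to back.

bilabial: aspirated /pʰ/, ejective /pʼ/.
alveolar: aspirated /tʰ/, ejective /tʼ/.
palatal: aspirated /cʰ/, ejective —.
velar: aspirated /kʰ/, ejective —.
Gaps, from front to back: palatal lacks ejective (/cʼ/); velar lacks ejective (/kʼ/).

/cʼ/, /kʼ/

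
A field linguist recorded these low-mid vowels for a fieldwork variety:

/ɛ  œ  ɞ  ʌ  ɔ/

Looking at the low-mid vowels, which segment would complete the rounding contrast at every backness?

/ɜ/

Unrounded: /ɛ/ (front), /ʌ/ (back).
Rounded: /œ/ (front), /ɞ/ (central), /ɔ/ (back).
The central row has no unrounded member, so the gap is the central unrounded vowel /ɜ/.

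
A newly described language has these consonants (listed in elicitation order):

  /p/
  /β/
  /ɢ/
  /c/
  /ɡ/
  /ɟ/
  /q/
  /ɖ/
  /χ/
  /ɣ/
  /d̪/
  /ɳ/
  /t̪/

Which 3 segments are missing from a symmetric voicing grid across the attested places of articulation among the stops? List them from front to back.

bilabial: voiceless /p/, voiced —.
dental: voiceless /t̪/, voiced /d̪/.
retroflex: voiceless —, voiced /ɖ/.
palatal: voiceless /c/, voiced /ɟ/.
velar: voiceless —, voiced /ɡ/.
uvular: voiceless /q/, voiced /ɢ/.
Gaps, from front to back: bilabial lacks voiced (/b/); retroflex lacks voiceless (/ʈ/); velar lacks voiceless (/k/).

/b/, /ʈ/, /k/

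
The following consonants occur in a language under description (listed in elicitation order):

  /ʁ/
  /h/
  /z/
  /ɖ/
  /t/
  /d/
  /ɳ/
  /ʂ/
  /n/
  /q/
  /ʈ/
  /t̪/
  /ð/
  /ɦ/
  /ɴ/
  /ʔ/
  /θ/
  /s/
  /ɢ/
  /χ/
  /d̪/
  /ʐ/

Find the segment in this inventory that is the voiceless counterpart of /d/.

/t/

/d/ is a voiced alveolar stop.
The voiceless counterpart is a voiceless alveolar stop — in this inventory, /t/.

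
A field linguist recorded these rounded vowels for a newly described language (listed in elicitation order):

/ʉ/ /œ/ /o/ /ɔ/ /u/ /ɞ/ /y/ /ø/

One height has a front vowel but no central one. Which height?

high-mid

high: front /y/, central /ʉ/, back /u/.
high-mid: front /ø/, central —, back /o/.
low-mid: front /œ/, central /ɞ/, back /ɔ/.
Every height has a central member except high-mid, where /ɵ/ would be expected.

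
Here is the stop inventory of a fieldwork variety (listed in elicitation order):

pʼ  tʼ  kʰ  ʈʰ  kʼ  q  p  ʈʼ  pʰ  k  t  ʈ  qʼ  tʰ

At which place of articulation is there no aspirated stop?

uvular

place of articulation  plain     aspirated  ejective
bilabial          p         pʰ        pʼ      
alveolar          t         tʰ        tʼ      
retroflex         ʈ         ʈʰ        ʈʼ      
velar             k         kʰ        kʼ      
uvular            q         —         qʼ      
Every place of articulation has an aspirated member except uvular, where /qʰ/ would be expected.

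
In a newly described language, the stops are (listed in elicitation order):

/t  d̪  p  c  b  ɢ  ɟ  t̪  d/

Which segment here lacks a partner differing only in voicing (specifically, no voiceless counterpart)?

/ɢ/

Bilabial: /p/ ~ /b/
Dental: /t̪/ ~ /d̪/
Alveolar: /t/ ~ /d/
Palatal: /c/ ~ /ɟ/
Uvular: only /ɢ/ (voiced); no voiceless partner.
So /ɢ/ is the unpaired segment.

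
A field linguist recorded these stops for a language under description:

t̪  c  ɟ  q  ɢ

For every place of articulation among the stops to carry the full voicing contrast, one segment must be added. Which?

Voiceless: /t̪/ (dental), /c/ (palatal), /q/ (uvular).
Voiced: /ɟ/ (palatal), /ɢ/ (uvular).
The dental row has no voiced member, so the gap is the voiced dental stop /d̪/.

/d̪/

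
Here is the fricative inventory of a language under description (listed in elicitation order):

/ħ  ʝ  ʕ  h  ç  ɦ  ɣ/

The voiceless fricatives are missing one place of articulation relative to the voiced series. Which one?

place of articulation  voiceless  voiced  
palatal           ç         ʝ       
velar             —         ɣ       
pharyngeal        ħ         ʕ       
glottal           h         ɦ       
Every place of articulation has a voiceless member except velar, where /x/ would be expected.

velar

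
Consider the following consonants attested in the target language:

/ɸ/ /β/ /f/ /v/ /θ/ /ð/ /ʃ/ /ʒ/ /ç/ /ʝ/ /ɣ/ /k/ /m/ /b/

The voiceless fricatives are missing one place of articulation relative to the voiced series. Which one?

velar

place of articulation  voiceless  voiced  
bilabial          ɸ         β       
labiodental       f         v       
dental            θ         ð       
postalveolar      ʃ         ʒ       
palatal           ç         ʝ       
velar             —         ɣ       
Every place of articulation has a voiceless member except velar, where /x/ would be expected.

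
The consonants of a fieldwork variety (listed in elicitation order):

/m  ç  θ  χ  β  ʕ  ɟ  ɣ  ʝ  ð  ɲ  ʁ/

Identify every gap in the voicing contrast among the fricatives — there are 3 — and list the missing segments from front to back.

Voiceless: /θ/ (dental), /ç/ (palatal), /χ/ (uvular).
Voiced: /β/ (bilabial), /ð/ (dental), /ʝ/ (palatal), /ɣ/ (velar), /ʁ/ (uvular), /ʕ/ (pharyngeal).
Gaps, from front to back: bilabial lacks voiceless (/ɸ/); velar lacks voiceless (/x/); pharyngeal lacks voiceless (/ħ/).

/ɸ/, /x/, /ħ/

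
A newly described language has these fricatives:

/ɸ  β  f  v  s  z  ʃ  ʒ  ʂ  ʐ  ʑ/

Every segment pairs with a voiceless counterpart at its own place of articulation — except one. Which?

/ʑ/

Bilabial: /ɸ/ ~ /β/
Labiodental: /f/ ~ /v/
Alveolar: /s/ ~ /z/
Postalveolar: /ʃ/ ~ /ʒ/
Retroflex: /ʂ/ ~ /ʐ/
Alveolo-palatal: only /ʑ/ (voiced); no voiceless partner.
So /ʑ/ is the unpaired segment.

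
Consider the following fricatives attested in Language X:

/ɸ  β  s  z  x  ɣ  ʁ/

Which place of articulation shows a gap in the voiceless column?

Voiceless: /ɸ/ (bilabial), /s/ (alveolar), /x/ (velar).
Voiced: /β/ (bilabial), /z/ (alveolar), /ɣ/ (velar), /ʁ/ (uvular).
Every place of articulation has a voiceless member except uvular, where /χ/ would be expected.

uvular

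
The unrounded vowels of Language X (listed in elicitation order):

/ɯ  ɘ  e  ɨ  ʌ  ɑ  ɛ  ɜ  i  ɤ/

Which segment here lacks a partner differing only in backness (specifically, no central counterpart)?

High: /i/ ~ /ɨ/ ~ /ɯ/
High-mid: /e/ ~ /ɘ/ ~ /ɤ/
Low-mid: /ɛ/ ~ /ɜ/ ~ /ʌ/
Low: only /ɑ/ (back); no central partner.
So /ɑ/ is the unpaired segment.

/ɑ/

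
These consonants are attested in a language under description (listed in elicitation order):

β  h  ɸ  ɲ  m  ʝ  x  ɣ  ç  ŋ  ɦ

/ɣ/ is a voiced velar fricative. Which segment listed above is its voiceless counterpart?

/x/

The voiceless counterpart is a voiceless velar fricative — in this inventory, /x/.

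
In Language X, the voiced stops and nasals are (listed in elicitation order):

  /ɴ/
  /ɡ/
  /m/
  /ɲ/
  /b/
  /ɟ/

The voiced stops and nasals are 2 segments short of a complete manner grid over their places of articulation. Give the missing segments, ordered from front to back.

place of articulation  oral stop  nasal   
bilabial          b         m       
palatal           ɟ         ɲ       
velar             ɡ         —       
uvular            —         ɴ       
Gaps, from front to back: velar lacks nasal (/ŋ/); uvular lacks oral stop (/ɢ/).

/ŋ/, /ɢ/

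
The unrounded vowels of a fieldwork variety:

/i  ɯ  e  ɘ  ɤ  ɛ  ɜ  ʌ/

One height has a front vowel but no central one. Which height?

high

height            front     central   back    
high              i         —         ɯ       
high-mid          e         ɘ         ɤ       
low-mid           ɛ         ɜ         ʌ       
Every height has a central member except high, where /ɨ/ would be expected.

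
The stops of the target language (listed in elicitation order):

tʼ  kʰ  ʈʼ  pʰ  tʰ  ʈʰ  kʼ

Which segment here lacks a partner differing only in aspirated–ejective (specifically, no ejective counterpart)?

/pʰ/

Alveolar: /tʰ/ ~ /tʼ/
Retroflex: /ʈʰ/ ~ /ʈʼ/
Velar: /kʰ/ ~ /kʼ/
Bilabial: only /pʰ/ (aspirated); no ejective partner.
So /pʰ/ is the unpaired segment.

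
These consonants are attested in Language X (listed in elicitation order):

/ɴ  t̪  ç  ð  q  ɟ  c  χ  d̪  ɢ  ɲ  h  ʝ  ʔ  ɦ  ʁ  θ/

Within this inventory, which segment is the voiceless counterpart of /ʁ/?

/χ/

/ʁ/ is a voiced uvular fricative.
The voiceless counterpart is a voiceless uvular fricative — in this inventory, /χ/.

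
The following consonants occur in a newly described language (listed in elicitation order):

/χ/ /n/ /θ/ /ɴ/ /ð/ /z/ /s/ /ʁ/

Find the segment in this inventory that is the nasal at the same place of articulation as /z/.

/n/

/z/ is a voiced alveolar fricative.
The nasal at the same place is an alveolar nasal — in this inventory, /n/.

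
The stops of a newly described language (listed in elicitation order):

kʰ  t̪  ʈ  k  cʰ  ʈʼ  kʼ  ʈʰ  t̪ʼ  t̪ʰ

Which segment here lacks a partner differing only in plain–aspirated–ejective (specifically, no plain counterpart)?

Dental: /t̪/ ~ /t̪ʰ/ ~ /t̪ʼ/
Retroflex: /ʈ/ ~ /ʈʰ/ ~ /ʈʼ/
Velar: /k/ ~ /kʰ/ ~ /kʼ/
Palatal: only /cʰ/ (aspirated); no plain partner.
So /cʰ/ is the unpaired segment.

/cʰ/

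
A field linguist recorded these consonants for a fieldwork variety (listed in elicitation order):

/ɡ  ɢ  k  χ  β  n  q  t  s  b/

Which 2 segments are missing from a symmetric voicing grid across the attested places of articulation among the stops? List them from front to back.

bilabial: voiceless —, voiced /b/.
alveolar: voiceless /t/, voiced —.
velar: voiceless /k/, voiced /ɡ/.
uvular: voiceless /q/, voiced /ɢ/.
Gaps, from front to back: bilabial lacks voiceless (/p/); alveolar lacks voiced (/d/).

/p/, /d/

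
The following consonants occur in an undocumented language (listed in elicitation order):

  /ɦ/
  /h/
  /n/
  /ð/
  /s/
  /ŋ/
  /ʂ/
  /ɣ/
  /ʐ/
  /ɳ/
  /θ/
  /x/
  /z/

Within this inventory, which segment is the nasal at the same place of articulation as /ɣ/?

/ɣ/ is a voiced velar fricative.
The nasal at the same place is a velar nasal — in this inventory, /ŋ/.

/ŋ/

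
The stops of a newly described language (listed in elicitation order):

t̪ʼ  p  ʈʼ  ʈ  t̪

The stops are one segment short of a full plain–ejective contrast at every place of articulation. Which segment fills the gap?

place of articulation  plain     ejective
bilabial          p         —       
dental            t̪        t̪ʼ     
retroflex         ʈ         ʈʼ      
The bilabial row has no ejective member, so the gap is the ejective bilabial stop /pʼ/.

/pʼ/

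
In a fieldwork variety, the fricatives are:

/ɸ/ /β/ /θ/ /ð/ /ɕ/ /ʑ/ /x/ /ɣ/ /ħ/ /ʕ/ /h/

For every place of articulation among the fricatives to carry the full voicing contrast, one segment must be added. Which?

place of articulation  voiceless  voiced  
bilabial          ɸ         β       
dental            θ         ð       
alveolo-palatal   ɕ         ʑ       
velar             x         ɣ       
pharyngeal        ħ         ʕ       
glottal           h         —       
The glottal row has no voiced member, so the gap is the voiced glottal fricative /ɦ/.

/ɦ/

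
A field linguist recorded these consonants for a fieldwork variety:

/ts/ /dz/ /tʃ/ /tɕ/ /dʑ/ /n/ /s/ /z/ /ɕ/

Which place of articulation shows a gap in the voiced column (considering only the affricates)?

postalveolar

place of articulation  voiceless  voiced  
alveolar          ts        dz      
postalveolar      tʃ        —       
alveolo-palatal   tɕ        dʑ      
Every place of articulation has a voiced member except postalveolar, where /dʒ/ would be expected.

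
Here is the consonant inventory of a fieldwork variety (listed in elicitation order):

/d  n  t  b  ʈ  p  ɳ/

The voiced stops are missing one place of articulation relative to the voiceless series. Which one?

retroflex

bilabial: voiceless /p/, voiced /b/.
alveolar: voiceless /t/, voiced /d/.
retroflex: voiceless /ʈ/, voiced —.
Every place of articulation has a voiced member except retroflex, where /ɖ/ would be expected.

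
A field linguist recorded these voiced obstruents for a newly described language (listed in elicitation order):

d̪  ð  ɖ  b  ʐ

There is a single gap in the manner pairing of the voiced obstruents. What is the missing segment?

bilabial: stop /b/, fricative —.
dental: stop /d̪/, fricative /ð/.
retroflex: stop /ɖ/, fricative /ʐ/.
The bilabial row has no fricative member, so the gap is the bilabial fricative /β/.

/β/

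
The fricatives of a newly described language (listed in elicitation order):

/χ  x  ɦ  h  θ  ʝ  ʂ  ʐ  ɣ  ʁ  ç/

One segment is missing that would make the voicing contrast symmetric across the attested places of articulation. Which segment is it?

/ð/

place of articulation  voiceless  voiced  
dental            θ         —       
retroflex         ʂ         ʐ       
palatal           ç         ʝ       
velar             x         ɣ       
uvular            χ         ʁ       
glottal           h         ɦ       
The dental row has no voiced member, so the gap is the voiced dental fricative /ð/.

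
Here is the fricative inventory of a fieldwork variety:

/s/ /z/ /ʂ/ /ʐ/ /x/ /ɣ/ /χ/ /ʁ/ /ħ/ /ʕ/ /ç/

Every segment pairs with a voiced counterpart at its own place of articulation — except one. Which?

Alveolar: /s/ ~ /z/
Retroflex: /ʂ/ ~ /ʐ/
Velar: /x/ ~ /ɣ/
Uvular: /χ/ ~ /ʁ/
Pharyngeal: /ħ/ ~ /ʕ/
Palatal: only /ç/ (voiceless); no voiced partner.
So /ç/ is the unpaired segment.

/ç/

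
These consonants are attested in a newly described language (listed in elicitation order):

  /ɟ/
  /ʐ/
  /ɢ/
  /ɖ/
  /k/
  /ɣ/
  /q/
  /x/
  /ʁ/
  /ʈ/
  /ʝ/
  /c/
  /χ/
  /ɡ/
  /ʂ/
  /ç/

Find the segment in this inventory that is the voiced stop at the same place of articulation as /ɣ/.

/ɣ/ is a voiced velar fricative.
The voiced stop at the same place is a voiced velar stop — in this inventory, /ɡ/.

/ɡ/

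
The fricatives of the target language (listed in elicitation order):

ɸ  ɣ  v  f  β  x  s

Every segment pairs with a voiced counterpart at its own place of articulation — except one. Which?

/s/

Bilabial: /ɸ/ ~ /β/
Labiodental: /f/ ~ /v/
Velar: /x/ ~ /ɣ/
Alveolar: only /s/ (voiceless); no voiced partner.
So /s/ is the unpaired segment.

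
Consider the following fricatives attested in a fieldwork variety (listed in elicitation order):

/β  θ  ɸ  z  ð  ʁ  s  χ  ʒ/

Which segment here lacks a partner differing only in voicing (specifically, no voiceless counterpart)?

/ʒ/

Bilabial: /ɸ/ ~ /β/
Dental: /θ/ ~ /ð/
Alveolar: /s/ ~ /z/
Uvular: /χ/ ~ /ʁ/
Postalveolar: only /ʒ/ (voiced); no voiceless partner.
So /ʒ/ is the unpaired segment.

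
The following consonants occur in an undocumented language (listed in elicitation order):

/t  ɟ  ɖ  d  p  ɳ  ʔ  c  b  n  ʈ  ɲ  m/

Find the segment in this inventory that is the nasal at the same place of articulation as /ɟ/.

/ɟ/ is a voiced palatal stop.
The nasal at the same place is a palatal nasal — in this inventory, /ɲ/.

/ɲ/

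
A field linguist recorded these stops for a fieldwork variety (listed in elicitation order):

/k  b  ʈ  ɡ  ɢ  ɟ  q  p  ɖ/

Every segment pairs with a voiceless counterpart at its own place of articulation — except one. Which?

/ɟ/

Bilabial: /p/ ~ /b/
Retroflex: /ʈ/ ~ /ɖ/
Velar: /k/ ~ /ɡ/
Uvular: /q/ ~ /ɢ/
Palatal: only /ɟ/ (voiced); no voiceless partner.
So /ɟ/ is the unpaired segment.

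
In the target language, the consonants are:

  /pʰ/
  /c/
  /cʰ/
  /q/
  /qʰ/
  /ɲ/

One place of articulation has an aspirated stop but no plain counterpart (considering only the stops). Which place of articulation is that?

bilabial

bilabial: plain —, aspirated /pʰ/.
palatal: plain /c/, aspirated /cʰ/.
uvular: plain /q/, aspirated /qʰ/.
Every place of articulation has a plain member except bilabial, where /p/ would be expected.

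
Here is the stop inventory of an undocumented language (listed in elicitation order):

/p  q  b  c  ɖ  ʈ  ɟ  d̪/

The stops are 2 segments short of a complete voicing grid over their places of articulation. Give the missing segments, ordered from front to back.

place of articulation  voiceless  voiced  
bilabial          p         b       
dental            —         d̪      
retroflex         ʈ         ɖ       
palatal           c         ɟ       
uvular            q         —       
Gaps, from front to back: dental lacks voiceless (/t̪/); uvular lacks voiced (/ɢ/).

/t̪/, /ɢ/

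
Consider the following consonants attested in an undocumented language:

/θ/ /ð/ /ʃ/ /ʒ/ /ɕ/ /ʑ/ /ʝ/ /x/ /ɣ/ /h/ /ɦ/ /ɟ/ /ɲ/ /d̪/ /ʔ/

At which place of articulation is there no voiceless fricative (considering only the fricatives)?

palatal

place of articulation  voiceless  voiced  
dental            θ         ð       
postalveolar      ʃ         ʒ       
alveolo-palatal   ɕ         ʑ       
palatal           —         ʝ       
velar             x         ɣ       
glottal           h         ɦ       
Every place of articulation has a voiceless member except palatal, where /ç/ would be expected.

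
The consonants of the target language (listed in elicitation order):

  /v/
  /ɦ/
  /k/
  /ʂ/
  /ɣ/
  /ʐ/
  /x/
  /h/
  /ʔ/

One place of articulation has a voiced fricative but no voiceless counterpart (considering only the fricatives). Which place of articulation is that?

labiodental

place of articulation  voiceless  voiced  
labiodental       —         v       
retroflex         ʂ         ʐ       
velar             x         ɣ       
glottal           h         ɦ       
Every place of articulation has a voiceless member except labiodental, where /f/ would be expected.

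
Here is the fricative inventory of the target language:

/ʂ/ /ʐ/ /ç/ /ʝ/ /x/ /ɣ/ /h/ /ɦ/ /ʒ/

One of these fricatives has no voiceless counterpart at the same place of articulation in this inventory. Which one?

Retroflex: /ʂ/ ~ /ʐ/
Palatal: /ç/ ~ /ʝ/
Velar: /x/ ~ /ɣ/
Glottal: /h/ ~ /ɦ/
Postalveolar: only /ʒ/ (voiced); no voiceless partner.
So /ʒ/ is the unpaired segment.

/ʒ/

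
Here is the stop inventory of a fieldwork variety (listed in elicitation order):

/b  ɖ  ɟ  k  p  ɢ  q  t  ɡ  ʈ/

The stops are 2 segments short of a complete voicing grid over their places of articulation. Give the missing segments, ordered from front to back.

/d/, /c/

Voiceless: /p/ (bilabial), /t/ (alveolar), /ʈ/ (retroflex), /k/ (velar), /q/ (uvular).
Voiced: /b/ (bilabial), /ɖ/ (retroflex), /ɟ/ (palatal), /ɡ/ (velar), /ɢ/ (uvular).
Gaps, from front to back: alveolar lacks voiced (/d/); palatal lacks voiceless (/c/).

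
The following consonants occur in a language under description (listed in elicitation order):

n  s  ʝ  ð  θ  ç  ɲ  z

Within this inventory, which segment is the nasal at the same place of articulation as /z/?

/z/ is a voiced alveolar fricative.
The nasal at the same place is an alveolar nasal — in this inventory, /n/.

/n/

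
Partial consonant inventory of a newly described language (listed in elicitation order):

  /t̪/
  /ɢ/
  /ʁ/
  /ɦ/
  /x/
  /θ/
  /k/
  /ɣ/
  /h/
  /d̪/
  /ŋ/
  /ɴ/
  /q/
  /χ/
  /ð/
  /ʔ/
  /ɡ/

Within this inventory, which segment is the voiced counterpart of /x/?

/ɣ/

/x/ is a voiceless velar fricative.
The voiced counterpart is a voiced velar fricative — in this inventory, /ɣ/.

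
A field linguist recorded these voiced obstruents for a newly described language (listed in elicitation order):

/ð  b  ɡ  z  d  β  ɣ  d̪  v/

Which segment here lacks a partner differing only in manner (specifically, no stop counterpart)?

Bilabial: /b/ ~ /β/
Dental: /d̪/ ~ /ð/
Alveolar: /d/ ~ /z/
Velar: /ɡ/ ~ /ɣ/
Labiodental: only /v/ (fricative); no stop partner.
So /v/ is the unpaired segment.

/v/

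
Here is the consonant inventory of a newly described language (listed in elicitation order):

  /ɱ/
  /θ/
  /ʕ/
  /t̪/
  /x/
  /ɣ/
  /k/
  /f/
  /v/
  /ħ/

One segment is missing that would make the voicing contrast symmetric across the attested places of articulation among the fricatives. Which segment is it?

/ð/

place of articulation  voiceless  voiced  
labiodental       f         v       
dental            θ         —       
velar             x         ɣ       
pharyngeal        ħ         ʕ       
The dental row has no voiced member, so the gap is the voiced dental fricative /ð/.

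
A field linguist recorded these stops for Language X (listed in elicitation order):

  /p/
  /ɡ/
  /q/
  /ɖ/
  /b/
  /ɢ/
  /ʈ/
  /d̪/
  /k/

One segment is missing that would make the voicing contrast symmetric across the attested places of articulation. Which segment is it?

/t̪/

Voiceless: /p/ (bilabial), /ʈ/ (retroflex), /k/ (velar), /q/ (uvular).
Voiced: /b/ (bilabial), /d̪/ (dental), /ɖ/ (retroflex), /ɡ/ (velar), /ɢ/ (uvular).
The dental row has no voiceless member, so the gap is the voiceless dental stop /t̪/.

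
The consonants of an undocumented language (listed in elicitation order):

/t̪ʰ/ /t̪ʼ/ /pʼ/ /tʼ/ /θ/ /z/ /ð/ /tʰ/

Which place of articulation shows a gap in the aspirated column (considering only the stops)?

bilabial: aspirated —, ejective /pʼ/.
dental: aspirated /t̪ʰ/, ejective /t̪ʼ/.
alveolar: aspirated /tʰ/, ejective /tʼ/.
Every place of articulation has an aspirated member except bilabial, where /pʰ/ would be expected.

bilabial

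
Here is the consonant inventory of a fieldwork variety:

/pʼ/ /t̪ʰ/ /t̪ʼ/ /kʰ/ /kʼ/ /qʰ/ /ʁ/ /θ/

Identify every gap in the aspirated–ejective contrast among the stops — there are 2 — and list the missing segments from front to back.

/pʰ/, /qʼ/

place of articulation  aspirated  ejective
bilabial          —         pʼ      
dental            t̪ʰ       t̪ʼ     
velar             kʰ        kʼ      
uvular            qʰ        —       
Gaps, from front to back: bilabial lacks aspirated (/pʰ/); uvular lacks ejective (/qʼ/).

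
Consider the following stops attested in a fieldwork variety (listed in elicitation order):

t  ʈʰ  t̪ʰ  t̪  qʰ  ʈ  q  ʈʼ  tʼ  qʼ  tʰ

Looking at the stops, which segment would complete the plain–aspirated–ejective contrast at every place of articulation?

dental: plain /t̪/, aspirated /t̪ʰ/, ejective —.
alveolar: plain /t/, aspirated /tʰ/, ejective /tʼ/.
retroflex: plain /ʈ/, aspirated /ʈʰ/, ejective /ʈʼ/.
uvular: plain /q/, aspirated /qʰ/, ejective /qʼ/.
The dental row has no ejective member, so the gap is the ejective dental stop /t̪ʼ/.

/t̪ʼ/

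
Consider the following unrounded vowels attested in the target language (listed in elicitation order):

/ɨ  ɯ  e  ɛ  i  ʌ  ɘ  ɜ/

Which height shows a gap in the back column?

height            front     central   back    
high              i         ɨ         ɯ       
high-mid          e         ɘ         —       
low-mid           ɛ         ɜ         ʌ       
Every height has a back member except high-mid, where /ɤ/ would be expected.

high-mid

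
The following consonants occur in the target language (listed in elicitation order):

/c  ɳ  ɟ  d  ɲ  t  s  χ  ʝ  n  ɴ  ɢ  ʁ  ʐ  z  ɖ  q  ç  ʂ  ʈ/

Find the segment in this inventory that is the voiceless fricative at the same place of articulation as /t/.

/s/

/t/ is a voiceless alveolar stop.
The voiceless fricative at the same place is a voiceless alveolar fricative — in this inventory, /s/.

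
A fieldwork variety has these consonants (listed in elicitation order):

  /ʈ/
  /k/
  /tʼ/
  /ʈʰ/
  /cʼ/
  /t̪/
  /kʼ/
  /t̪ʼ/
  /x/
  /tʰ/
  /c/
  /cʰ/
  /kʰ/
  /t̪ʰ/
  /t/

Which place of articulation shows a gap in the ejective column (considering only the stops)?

retroflex

dental: plain /t̪/, aspirated /t̪ʰ/, ejective /t̪ʼ/.
alveolar: plain /t/, aspirated /tʰ/, ejective /tʼ/.
retroflex: plain /ʈ/, aspirated /ʈʰ/, ejective —.
palatal: plain /c/, aspirated /cʰ/, ejective /cʼ/.
velar: plain /k/, aspirated /kʰ/, ejective /kʼ/.
Every place of articulation has an ejective member except retroflex, where /ʈʼ/ would be expected.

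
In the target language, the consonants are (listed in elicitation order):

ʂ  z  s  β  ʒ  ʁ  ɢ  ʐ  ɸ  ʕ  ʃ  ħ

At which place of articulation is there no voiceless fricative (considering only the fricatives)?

place of articulation  voiceless  voiced  
bilabial          ɸ         β       
alveolar          s         z       
postalveolar      ʃ         ʒ       
retroflex         ʂ         ʐ       
uvular            —         ʁ       
pharyngeal        ħ         ʕ       
Every place of articulation has a voiceless member except uvular, where /χ/ would be expected.

uvular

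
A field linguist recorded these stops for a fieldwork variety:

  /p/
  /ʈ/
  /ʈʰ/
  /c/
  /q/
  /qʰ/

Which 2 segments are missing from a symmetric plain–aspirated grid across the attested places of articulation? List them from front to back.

/pʰ/, /cʰ/

Plain: /p/ (bilabial), /ʈ/ (retroflex), /c/ (palatal), /q/ (uvular).
Aspirated: /ʈʰ/ (retroflex), /qʰ/ (uvular).
Gaps, from front to back: bilabial lacks aspirated (/pʰ/); palatal lacks aspirated (/cʰ/).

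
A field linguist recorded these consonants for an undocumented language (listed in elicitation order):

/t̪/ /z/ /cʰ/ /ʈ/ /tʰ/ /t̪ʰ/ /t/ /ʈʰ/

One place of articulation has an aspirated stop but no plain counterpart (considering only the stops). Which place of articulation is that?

place of articulation  plain     aspirated
dental            t̪        t̪ʰ     
alveolar          t         tʰ      
retroflex         ʈ         ʈʰ      
palatal           —         cʰ      
Every place of articulation has a plain member except palatal, where /c/ would be expected.

palatal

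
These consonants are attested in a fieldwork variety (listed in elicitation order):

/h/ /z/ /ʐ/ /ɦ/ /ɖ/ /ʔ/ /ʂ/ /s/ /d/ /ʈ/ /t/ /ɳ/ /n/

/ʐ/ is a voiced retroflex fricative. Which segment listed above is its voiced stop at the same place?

The voiced stop at the same place is a voiced retroflex stop — in this inventory, /ɖ/.

/ɖ/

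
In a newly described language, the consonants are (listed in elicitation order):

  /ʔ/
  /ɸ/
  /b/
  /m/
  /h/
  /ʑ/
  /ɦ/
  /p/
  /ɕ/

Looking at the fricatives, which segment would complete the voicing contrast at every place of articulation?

bilabial: voiceless /ɸ/, voiced —.
alveolo-palatal: voiceless /ɕ/, voiced /ʑ/.
glottal: voiceless /h/, voiced /ɦ/.
The bilabial row has no voiced member, so the gap is the voiced bilabial fricative /β/.

/β/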